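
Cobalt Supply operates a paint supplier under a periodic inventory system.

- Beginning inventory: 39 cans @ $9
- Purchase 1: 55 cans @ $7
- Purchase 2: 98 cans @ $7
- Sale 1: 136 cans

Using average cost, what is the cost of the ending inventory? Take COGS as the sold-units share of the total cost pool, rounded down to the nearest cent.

Sale 1, sell 136: 136/192 × $1,422.00 → $1,007.25
Ending inventory (cost pool remaining) = $414.75

Ending inventory = $414.75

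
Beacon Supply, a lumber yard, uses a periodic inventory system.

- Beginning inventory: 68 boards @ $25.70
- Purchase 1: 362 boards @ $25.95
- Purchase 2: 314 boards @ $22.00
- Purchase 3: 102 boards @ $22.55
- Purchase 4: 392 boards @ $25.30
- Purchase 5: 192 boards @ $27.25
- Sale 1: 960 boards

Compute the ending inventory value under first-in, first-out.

Ending inventory = $12,265.40

Sale 1 (960) [FIFO — oldest first]: 68 @ $25.70 + 362 @ $25.95 + 314 @ $22.00 + 102 @ $22.55 + 114 @ $25.30 = $23,233.80
Ending inventory: 278 @ $25.30 + 192 @ $27.25 = $12,265.40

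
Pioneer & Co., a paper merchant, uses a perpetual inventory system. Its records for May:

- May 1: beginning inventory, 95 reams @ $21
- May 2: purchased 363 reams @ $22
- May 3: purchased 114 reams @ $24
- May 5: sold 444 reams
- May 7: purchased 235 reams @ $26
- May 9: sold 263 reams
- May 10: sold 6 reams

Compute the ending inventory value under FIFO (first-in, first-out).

Ending inventory = $2,444

May 5, 444 sold [FIFO — oldest first]: 95 @ $21 + 349 @ $22 = $9,673
May 9, 263 sold [FIFO — oldest first]: 14 @ $22 + 114 @ $24 + 135 @ $26 = $6,554
May 10, 6 sold [FIFO — oldest first]: 6 @ $26 = $156
Total COGS = $9,673 + $6,554 + $156 = $16,383
Ending inventory: 94 @ $26 = $2,444
Check: goods available $18,827 = COGS $16,383 + ending $2,444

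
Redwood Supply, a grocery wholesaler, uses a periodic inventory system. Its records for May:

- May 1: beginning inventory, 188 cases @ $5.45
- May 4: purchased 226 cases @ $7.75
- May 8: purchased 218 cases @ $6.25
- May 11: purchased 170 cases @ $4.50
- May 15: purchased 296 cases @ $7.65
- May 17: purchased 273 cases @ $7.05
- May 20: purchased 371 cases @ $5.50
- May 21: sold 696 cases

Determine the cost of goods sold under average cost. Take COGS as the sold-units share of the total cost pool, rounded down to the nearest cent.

COGS = $4,448.14

May 21, sell 696: 696/1742 × $11,133.15 → $4,448.14
Ending inventory (cost pool remaining) = $6,685.01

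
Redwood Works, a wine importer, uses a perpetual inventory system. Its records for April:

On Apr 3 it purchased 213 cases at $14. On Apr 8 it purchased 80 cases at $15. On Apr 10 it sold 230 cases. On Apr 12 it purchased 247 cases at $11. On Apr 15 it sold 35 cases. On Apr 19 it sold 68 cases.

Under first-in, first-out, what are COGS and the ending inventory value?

Apr 10, 230 sold [FIFO — oldest first]: 213 @ $14 + 17 @ $15 = $3,237
Apr 15, 35 sold [FIFO — oldest first]: 35 @ $15 = $525
Apr 19, 68 sold [FIFO — oldest first]: 28 @ $15 + 40 @ $11 = $860
Total COGS = $3,237 + $525 + $860 = $4,622
Ending inventory: 207 @ $11 = $2,277
Check: goods available $6,899 = COGS $4,622 + ending $2,277

COGS = $4,622; ending inventory = $2,277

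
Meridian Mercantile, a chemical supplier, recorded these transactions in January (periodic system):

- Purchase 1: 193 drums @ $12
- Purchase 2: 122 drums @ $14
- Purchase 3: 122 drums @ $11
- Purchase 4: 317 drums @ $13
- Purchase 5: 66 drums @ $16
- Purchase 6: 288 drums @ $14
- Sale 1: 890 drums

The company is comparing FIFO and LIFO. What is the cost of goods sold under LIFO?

FIFO COGS: 193 @ $12 + 122 @ $14 + 122 @ $11 + 317 @ $13 + 66 @ $16 + 70 @ $14 = $11,523
LIFO COGS: 288 @ $14 + 66 @ $16 + 317 @ $13 + 122 @ $11 + 97 @ $14 = $11,909

COGS = $11,909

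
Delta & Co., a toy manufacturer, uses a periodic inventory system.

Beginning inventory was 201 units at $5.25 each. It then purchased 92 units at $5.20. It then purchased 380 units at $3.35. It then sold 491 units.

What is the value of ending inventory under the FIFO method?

Ending inventory = $609.70

Sale 1 (491) [FIFO — oldest first]: 201 @ $5.25 + 92 @ $5.20 + 198 @ $3.35 = $2,196.95
Ending inventory: 182 @ $3.35 = $609.70
Check: goods available $2,806.65 = COGS $2,196.95 + ending $609.70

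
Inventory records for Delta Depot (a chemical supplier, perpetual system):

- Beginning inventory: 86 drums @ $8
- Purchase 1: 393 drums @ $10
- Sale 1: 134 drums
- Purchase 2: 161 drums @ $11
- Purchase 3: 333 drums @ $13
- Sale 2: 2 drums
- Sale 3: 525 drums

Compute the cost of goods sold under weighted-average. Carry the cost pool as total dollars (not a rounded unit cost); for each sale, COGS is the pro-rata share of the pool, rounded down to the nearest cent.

COGS = $7,212.69

After Beginning: 86 on hand, pool $688.00 (≈ $8.0000 each)
After Purchase 1: 479 on hand, pool $4,618.00 (≈ $9.6409 each)
Sale 1, sell 134: 134/479 × $4,618.00 → $1,291.88
After Purchase 2: 506 on hand, pool $5,097.12 (≈ $10.0734 each)
After Purchase 3: 839 on hand, pool $9,426.12 (≈ $11.2349 each)
Sale 2, sell 2: 2/839 × $9,426.12 → $22.46
Sale 3, sell 525: 525/837 × $9,403.66 → $5,898.35
Total COGS = $1,291.88 + $22.46 + $5,898.35 = $7,212.69
Ending inventory (cost pool remaining) = $3,505.31
Check: goods available $10,718.00 = COGS $7,212.69 + ending $3,505.31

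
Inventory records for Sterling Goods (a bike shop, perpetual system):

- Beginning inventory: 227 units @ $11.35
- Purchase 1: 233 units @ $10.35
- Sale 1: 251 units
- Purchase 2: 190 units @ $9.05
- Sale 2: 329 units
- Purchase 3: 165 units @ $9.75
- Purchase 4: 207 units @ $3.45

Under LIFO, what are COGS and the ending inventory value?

Sale 1 (251) [LIFO — newest first]: 233 @ $10.35 + 18 @ $11.35 = $2,615.85
Sale 2 (329) [LIFO — newest first]: 190 @ $9.05 + 139 @ $11.35 = $3,297.15
Total COGS = $2,615.85 + $3,297.15 = $5,913.00
Ending inventory: 70 @ $11.35 + 165 @ $9.75 + 207 @ $3.45 = $3,117.40
Check: goods available $9,030.40 = COGS $5,913.00 + ending $3,117.40

COGS = $5,913.00; ending inventory = $3,117.40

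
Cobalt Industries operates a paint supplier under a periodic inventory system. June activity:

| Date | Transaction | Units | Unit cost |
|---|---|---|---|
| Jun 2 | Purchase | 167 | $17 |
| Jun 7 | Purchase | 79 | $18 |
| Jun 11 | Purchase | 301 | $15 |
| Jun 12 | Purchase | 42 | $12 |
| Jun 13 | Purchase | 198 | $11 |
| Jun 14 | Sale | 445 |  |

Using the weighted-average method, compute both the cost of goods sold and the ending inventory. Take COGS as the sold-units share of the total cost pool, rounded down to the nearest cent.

Jun 14, sell 445: 445/787 × $11,458.00 → $6,478.79
Ending inventory (cost pool remaining) = $4,979.21
Check: goods available $11,458.00 = COGS $6,478.79 + ending $4,979.21

COGS = $6,478.79; ending inventory = $4,979.21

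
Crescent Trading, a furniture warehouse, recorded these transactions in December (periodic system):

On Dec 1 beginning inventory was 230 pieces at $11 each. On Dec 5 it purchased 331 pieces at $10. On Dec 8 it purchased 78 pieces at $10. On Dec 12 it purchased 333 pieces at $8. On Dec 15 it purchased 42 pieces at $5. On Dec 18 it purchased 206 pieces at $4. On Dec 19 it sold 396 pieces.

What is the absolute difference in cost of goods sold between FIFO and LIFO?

FIFO COGS: 230 @ $11 + 166 @ $10 = $4,190
LIFO COGS: 206 @ $4 + 42 @ $5 + 148 @ $8 = $2,218
Difference = |$4,190 − $2,218| = $1,972

$1,972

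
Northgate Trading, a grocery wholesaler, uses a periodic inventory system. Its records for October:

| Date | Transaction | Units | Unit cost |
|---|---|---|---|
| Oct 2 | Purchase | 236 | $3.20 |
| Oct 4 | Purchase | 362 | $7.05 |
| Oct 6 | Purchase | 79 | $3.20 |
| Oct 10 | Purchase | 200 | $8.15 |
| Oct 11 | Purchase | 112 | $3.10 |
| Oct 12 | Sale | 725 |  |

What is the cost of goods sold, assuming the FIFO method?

Oct 12, 725 sold [FIFO — oldest first]: 236 @ $3.20 + 362 @ $7.05 + 79 @ $3.20 + 48 @ $8.15 = $3,951.30
Ending inventory: 152 @ $8.15 + 112 @ $3.10 = $1,586.00

COGS = $3,951.30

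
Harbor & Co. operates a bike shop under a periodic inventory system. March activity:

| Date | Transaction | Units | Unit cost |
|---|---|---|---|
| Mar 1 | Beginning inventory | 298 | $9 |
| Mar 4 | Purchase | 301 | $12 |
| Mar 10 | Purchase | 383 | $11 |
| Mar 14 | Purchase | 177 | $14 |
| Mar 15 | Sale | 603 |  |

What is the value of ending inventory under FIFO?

Mar 15, 603 sold [FIFO — oldest first]: 298 @ $9 + 301 @ $12 + 4 @ $11 = $6,338
Ending inventory: 379 @ $11 + 177 @ $14 = $6,647

Ending inventory = $6,647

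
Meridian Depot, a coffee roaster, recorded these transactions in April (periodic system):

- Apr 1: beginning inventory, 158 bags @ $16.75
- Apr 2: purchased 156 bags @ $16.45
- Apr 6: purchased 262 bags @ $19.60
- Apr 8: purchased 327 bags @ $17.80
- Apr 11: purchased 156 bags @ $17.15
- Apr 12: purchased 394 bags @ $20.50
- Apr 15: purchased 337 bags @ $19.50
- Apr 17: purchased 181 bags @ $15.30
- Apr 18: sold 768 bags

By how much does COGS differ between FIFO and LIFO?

$700.30

FIFO COGS: 158 @ $16.75 + 156 @ $16.45 + 262 @ $19.60 + 192 @ $17.80 = $13,765.50
LIFO COGS: 181 @ $15.30 + 337 @ $19.50 + 250 @ $20.50 = $14,465.80
Difference = |$13,765.50 − $14,465.80| = $700.30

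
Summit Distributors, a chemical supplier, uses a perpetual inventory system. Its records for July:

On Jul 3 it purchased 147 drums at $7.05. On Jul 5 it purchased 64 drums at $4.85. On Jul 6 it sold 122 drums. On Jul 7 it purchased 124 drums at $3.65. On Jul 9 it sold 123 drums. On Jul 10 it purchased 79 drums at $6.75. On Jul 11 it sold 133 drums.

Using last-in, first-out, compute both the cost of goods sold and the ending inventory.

COGS = $2,078.80; ending inventory = $253.80

Jul 6, 122 sold [LIFO — newest first]: 64 @ $4.85 + 58 @ $7.05 = $719.30
Jul 9, 123 sold [LIFO — newest first]: 123 @ $3.65 = $448.95
Jul 11, 133 sold [LIFO — newest first]: 79 @ $6.75 + 1 @ $3.65 + 53 @ $7.05 = $910.55
Total COGS = $719.30 + $448.95 + $910.55 = $2,078.80
Ending inventory: 36 @ $7.05 = $253.80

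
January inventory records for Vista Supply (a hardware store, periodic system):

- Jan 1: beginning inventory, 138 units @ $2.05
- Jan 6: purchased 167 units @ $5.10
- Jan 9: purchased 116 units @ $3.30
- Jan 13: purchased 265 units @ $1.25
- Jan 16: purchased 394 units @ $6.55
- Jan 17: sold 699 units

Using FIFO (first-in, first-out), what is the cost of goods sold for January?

Jan 17, 699 sold [FIFO — oldest first]: 138 @ $2.05 + 167 @ $5.10 + 116 @ $3.30 + 265 @ $1.25 + 13 @ $6.55 = $1,933.80
Ending inventory: 381 @ $6.55 = $2,495.55

COGS = $1,933.80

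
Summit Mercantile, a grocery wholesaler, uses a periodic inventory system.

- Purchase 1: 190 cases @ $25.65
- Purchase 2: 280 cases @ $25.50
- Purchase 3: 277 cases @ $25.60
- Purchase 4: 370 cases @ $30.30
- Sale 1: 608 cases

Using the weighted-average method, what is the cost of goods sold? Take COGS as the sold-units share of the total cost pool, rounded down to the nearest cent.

Sale 1, sell 608: 608/1117 × $30,315.70 → $16,501.29
Ending inventory (cost pool remaining) = $13,814.41

COGS = $16,501.29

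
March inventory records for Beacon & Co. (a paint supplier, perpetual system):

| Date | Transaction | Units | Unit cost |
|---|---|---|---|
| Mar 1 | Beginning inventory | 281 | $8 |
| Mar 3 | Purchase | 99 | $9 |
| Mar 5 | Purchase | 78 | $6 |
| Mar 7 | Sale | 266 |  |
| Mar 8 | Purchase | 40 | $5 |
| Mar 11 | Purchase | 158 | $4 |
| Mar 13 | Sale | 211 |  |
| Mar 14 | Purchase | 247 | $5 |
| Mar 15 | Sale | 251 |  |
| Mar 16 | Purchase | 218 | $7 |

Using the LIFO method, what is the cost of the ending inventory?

Ending inventory = $2,926

Mar 7, 266 sold [LIFO — newest first]: 78 @ $6 + 99 @ $9 + 89 @ $8 = $2,071
Mar 13, 211 sold [LIFO — newest first]: 158 @ $4 + 40 @ $5 + 13 @ $8 = $936
Mar 15, 251 sold [LIFO — newest first]: 247 @ $5 + 4 @ $8 = $1,267
Total COGS = $2,071 + $936 + $1,267 = $4,274
Ending inventory: 175 @ $8 + 218 @ $7 = $2,926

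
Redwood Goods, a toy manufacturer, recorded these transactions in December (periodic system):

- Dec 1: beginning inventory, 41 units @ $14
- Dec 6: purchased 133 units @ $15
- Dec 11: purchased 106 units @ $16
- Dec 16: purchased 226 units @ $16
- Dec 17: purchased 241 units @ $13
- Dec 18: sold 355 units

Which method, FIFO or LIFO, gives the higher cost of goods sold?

FIFO

FIFO COGS: 41 @ $14 + 133 @ $15 + 106 @ $16 + 75 @ $16 = $5,465
LIFO COGS: 241 @ $13 + 114 @ $16 = $4,957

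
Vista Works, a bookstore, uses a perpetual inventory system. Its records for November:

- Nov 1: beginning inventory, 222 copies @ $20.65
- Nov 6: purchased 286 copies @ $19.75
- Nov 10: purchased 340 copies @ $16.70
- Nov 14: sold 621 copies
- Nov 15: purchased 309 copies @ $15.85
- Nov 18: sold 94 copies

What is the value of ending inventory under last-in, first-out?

Ending inventory = $8,090.80

Nov 14, 621 sold [LIFO — newest first]: 340 @ $16.70 + 281 @ $19.75 = $11,227.75
Nov 18, 94 sold [LIFO — newest first]: 94 @ $15.85 = $1,489.90
Total COGS = $11,227.75 + $1,489.90 = $12,717.65
Ending inventory: 222 @ $20.65 + 5 @ $19.75 + 215 @ $15.85 = $8,090.80
Check: goods available $20,808.45 = COGS $12,717.65 + ending $8,090.80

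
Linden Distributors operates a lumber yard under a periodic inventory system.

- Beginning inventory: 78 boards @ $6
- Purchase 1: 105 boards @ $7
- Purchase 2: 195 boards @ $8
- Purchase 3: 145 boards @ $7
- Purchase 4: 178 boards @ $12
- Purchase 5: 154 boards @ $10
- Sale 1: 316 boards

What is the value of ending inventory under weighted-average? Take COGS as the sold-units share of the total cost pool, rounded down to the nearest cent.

Sale 1, sell 316: 316/855 × $7,454.00 → $2,754.92
Ending inventory (cost pool remaining) = $4,699.08
Check: goods available $7,454.00 = COGS $2,754.92 + ending $4,699.08

Ending inventory = $4,699.08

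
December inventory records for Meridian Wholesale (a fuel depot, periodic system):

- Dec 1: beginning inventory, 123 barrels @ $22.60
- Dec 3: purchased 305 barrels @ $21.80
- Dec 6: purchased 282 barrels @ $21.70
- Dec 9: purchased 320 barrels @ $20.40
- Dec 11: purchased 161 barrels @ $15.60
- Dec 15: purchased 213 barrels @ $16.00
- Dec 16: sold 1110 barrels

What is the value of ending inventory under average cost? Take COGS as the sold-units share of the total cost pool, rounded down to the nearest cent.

Dec 16, sell 1110: 1110/1404 × $27,995.80 → $22,133.43
Ending inventory (cost pool remaining) = $5,862.37

Ending inventory = $5,862.37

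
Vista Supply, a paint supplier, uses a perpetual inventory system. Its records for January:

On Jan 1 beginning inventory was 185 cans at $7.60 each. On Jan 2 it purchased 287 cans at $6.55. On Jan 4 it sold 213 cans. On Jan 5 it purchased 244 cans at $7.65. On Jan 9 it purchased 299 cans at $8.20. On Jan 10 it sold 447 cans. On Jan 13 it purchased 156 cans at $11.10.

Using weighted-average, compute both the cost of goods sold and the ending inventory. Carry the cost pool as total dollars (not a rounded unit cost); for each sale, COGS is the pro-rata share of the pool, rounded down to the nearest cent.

After Jan 1: 185 on hand, pool $1,406.00 (≈ $7.6000 each)
After Jan 2: 472 on hand, pool $3,285.85 (≈ $6.9615 each)
Jan 4, sell 213: 213/472 × $3,285.85 → $1,482.80
After Jan 5: 503 on hand, pool $3,669.65 (≈ $7.2955 each)
After Jan 9: 802 on hand, pool $6,121.45 (≈ $7.6327 each)
Jan 10, sell 447: 447/802 × $6,121.45 → $3,411.83
After Jan 13: 511 on hand, pool $4,441.22 (≈ $8.6912 each)
Total COGS = $1,482.80 + $3,411.83 = $4,894.63
Ending inventory (cost pool remaining) = $4,441.22
Check: goods available $9,335.85 = COGS $4,894.63 + ending $4,441.22

COGS = $4,894.63; ending inventory = $4,441.22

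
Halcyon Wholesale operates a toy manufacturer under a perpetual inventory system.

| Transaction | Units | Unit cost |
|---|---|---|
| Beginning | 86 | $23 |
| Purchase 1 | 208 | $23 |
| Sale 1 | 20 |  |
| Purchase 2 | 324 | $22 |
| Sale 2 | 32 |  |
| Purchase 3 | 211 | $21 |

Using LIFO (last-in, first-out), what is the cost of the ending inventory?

Sale 1 (20) [LIFO — newest first]: 20 @ $23 = $460
Sale 2 (32) [LIFO — newest first]: 32 @ $22 = $704
Total COGS = $460 + $704 = $1,164
Ending inventory: 86 @ $23 + 188 @ $23 + 292 @ $22 + 211 @ $21 = $17,157
Check: goods available $18,321 = COGS $1,164 + ending $17,157

Ending inventory = $17,157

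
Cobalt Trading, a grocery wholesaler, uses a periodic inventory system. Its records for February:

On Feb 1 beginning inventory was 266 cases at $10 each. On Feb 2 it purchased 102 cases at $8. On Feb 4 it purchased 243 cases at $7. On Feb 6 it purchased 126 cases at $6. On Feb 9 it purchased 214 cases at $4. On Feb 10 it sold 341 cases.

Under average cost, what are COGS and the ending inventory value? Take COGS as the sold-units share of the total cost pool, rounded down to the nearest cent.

COGS = $2,434.33; ending inventory = $4,354.67

Feb 10, sell 341: 341/951 × $6,789.00 → $2,434.33
Ending inventory (cost pool remaining) = $4,354.67
Check: goods available $6,789.00 = COGS $2,434.33 + ending $4,354.67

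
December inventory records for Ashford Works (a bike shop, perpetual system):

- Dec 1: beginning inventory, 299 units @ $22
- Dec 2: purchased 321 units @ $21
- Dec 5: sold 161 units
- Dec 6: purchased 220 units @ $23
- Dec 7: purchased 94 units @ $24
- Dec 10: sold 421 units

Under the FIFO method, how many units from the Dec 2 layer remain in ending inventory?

38

Dec 5, 161 sold [FIFO — oldest first]: 161 @ $22 = $3,542
Dec 10, 421 sold [FIFO — oldest first]: 138 @ $22 + 283 @ $21 = $8,979
Total COGS = $3,542 + $8,979 = $12,521
Ending inventory: 38 @ $21 + 220 @ $23 + 94 @ $24 = $8,114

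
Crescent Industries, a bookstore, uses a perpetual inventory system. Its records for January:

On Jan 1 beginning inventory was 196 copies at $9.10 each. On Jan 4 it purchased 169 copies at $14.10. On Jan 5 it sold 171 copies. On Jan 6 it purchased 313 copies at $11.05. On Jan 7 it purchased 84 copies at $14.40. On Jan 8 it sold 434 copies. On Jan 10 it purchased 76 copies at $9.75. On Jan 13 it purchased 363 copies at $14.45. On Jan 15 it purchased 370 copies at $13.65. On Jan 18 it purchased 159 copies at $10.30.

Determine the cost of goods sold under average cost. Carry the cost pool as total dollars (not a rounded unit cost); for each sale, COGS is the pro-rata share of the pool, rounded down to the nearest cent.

COGS = $7,006.32

After Jan 1: 196 on hand, pool $1,783.60 (≈ $9.1000 each)
After Jan 4: 365 on hand, pool $4,166.50 (≈ $11.4151 each)
Jan 5, sell 171: 171/365 × $4,166.50 → $1,951.97
After Jan 6: 507 on hand, pool $5,673.18 (≈ $11.1897 each)
After Jan 7: 591 on hand, pool $6,882.78 (≈ $11.6460 each)
Jan 8, sell 434: 434/591 × $6,882.78 → $5,054.35
After Jan 10: 233 on hand, pool $2,569.43 (≈ $11.0276 each)
After Jan 13: 596 on hand, pool $7,814.78 (≈ $13.1120 each)
After Jan 15: 966 on hand, pool $12,865.28 (≈ $13.3181 each)
After Jan 18: 1125 on hand, pool $14,502.98 (≈ $12.8915 each)
Total COGS = $1,951.97 + $5,054.35 = $7,006.32
Ending inventory (cost pool remaining) = $14,502.98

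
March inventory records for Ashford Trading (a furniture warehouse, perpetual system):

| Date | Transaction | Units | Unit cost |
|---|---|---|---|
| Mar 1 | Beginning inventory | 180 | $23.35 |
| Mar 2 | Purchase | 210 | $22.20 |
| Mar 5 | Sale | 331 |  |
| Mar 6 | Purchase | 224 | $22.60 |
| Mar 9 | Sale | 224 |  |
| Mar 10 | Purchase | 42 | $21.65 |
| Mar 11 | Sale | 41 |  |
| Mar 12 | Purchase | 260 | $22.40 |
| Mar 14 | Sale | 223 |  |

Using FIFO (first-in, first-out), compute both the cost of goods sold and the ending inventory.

Mar 5, 331 sold [FIFO — oldest first]: 180 @ $23.35 + 151 @ $22.20 = $7,555.20
Mar 9, 224 sold [FIFO — oldest first]: 59 @ $22.20 + 165 @ $22.60 = $5,038.80
Mar 11, 41 sold [FIFO — oldest first]: 41 @ $22.60 = $926.60
Mar 14, 223 sold [FIFO — oldest first]: 18 @ $22.60 + 42 @ $21.65 + 163 @ $22.40 = $4,967.30
Total COGS = $7,555.20 + $5,038.80 + $926.60 + $4,967.30 = $18,487.90
Ending inventory: 97 @ $22.40 = $2,172.80

COGS = $18,487.90; ending inventory = $2,172.80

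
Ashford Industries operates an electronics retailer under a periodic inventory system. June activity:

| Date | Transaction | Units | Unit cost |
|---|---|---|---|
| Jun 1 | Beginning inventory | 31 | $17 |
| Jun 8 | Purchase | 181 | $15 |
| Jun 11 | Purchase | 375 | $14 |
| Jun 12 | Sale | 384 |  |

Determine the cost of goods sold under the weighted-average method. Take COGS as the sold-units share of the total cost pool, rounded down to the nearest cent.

Jun 12, sell 384: 384/587 × $8,492.00 → $5,555.24
Ending inventory (cost pool remaining) = $2,936.76
Check: goods available $8,492.00 = COGS $5,555.24 + ending $2,936.76

COGS = $5,555.24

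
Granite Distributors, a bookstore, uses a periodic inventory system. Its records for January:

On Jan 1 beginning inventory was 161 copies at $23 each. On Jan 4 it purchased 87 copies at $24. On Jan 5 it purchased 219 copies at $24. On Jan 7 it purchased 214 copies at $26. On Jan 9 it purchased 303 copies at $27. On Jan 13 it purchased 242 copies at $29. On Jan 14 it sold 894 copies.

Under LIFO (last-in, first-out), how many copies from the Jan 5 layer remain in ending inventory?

Jan 14, 894 sold [LIFO — newest first]: 242 @ $29 + 303 @ $27 + 214 @ $26 + 135 @ $24 = $24,003
Ending inventory: 161 @ $23 + 87 @ $24 + 84 @ $24 = $7,807
Check: goods available $31,810 = COGS $24,003 + ending $7,807

84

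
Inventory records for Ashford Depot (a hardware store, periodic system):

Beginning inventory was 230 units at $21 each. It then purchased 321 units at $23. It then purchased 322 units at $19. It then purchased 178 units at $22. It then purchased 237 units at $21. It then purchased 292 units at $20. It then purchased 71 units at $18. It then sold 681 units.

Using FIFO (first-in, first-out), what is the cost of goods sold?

COGS = $14,683

Sale 1 (681) [FIFO — oldest first]: 230 @ $21 + 321 @ $23 + 130 @ $19 = $14,683
Ending inventory: 192 @ $19 + 178 @ $22 + 237 @ $21 + 292 @ $20 + 71 @ $18 = $19,659
Check: goods available $34,342 = COGS $14,683 + ending $19,659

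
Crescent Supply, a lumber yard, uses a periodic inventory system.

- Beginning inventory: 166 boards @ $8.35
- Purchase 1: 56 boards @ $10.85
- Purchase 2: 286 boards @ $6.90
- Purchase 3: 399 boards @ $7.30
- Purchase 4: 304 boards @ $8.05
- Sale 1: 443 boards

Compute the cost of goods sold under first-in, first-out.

COGS = $3,518.60

Sale 1 (443) [FIFO — oldest first]: 166 @ $8.35 + 56 @ $10.85 + 221 @ $6.90 = $3,518.60
Ending inventory: 65 @ $6.90 + 399 @ $7.30 + 304 @ $8.05 = $5,808.40
Check: goods available $9,327.00 = COGS $3,518.60 + ending $5,808.40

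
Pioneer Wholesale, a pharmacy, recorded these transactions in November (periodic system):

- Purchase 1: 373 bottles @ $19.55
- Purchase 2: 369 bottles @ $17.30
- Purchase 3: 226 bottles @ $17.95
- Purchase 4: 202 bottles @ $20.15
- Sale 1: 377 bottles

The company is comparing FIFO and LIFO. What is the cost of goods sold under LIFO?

COGS = $7,211.55

FIFO COGS: 373 @ $19.55 + 4 @ $17.30 = $7,361.35
LIFO COGS: 202 @ $20.15 + 175 @ $17.95 = $7,211.55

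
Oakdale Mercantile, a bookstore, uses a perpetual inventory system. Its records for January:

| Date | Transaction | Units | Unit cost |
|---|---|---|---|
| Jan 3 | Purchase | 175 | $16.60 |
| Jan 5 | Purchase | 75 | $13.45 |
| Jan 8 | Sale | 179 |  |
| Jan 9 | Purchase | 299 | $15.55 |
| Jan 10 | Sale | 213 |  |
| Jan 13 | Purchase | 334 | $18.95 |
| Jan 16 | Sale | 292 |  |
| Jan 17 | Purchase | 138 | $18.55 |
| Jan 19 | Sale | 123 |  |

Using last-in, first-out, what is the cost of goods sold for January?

COGS = $13,862.35

Jan 8, 179 sold [LIFO — newest first]: 75 @ $13.45 + 104 @ $16.60 = $2,735.15
Jan 10, 213 sold [LIFO — newest first]: 213 @ $15.55 = $3,312.15
Jan 16, 292 sold [LIFO — newest first]: 292 @ $18.95 = $5,533.40
Jan 19, 123 sold [LIFO — newest first]: 123 @ $18.55 = $2,281.65
Total COGS = $2,735.15 + $3,312.15 + $5,533.40 + $2,281.65 = $13,862.35
Ending inventory: 71 @ $16.60 + 86 @ $15.55 + 42 @ $18.95 + 15 @ $18.55 = $3,590.05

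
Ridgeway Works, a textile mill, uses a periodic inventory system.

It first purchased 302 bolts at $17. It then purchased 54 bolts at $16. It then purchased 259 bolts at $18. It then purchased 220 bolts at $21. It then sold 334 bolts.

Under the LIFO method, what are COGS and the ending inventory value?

Sale 1 (334) [LIFO — newest first]: 220 @ $21 + 114 @ $18 = $6,672
Ending inventory: 302 @ $17 + 54 @ $16 + 145 @ $18 = $8,608

COGS = $6,672; ending inventory = $8,608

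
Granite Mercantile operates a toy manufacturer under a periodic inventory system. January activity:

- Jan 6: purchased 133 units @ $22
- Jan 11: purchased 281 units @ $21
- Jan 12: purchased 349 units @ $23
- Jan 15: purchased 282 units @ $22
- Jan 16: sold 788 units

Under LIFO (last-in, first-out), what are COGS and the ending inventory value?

Jan 16, 788 sold [LIFO — newest first]: 282 @ $22 + 349 @ $23 + 157 @ $21 = $17,528
Ending inventory: 133 @ $22 + 124 @ $21 = $5,530

COGS = $17,528; ending inventory = $5,530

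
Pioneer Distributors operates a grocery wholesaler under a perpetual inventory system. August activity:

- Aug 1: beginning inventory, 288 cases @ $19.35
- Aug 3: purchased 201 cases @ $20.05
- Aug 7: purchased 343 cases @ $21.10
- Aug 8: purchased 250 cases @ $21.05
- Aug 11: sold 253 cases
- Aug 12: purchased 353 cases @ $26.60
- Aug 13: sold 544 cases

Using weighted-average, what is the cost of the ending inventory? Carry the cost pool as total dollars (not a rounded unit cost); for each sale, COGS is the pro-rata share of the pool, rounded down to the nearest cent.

After Aug 1: 288 on hand, pool $5,572.80 (≈ $19.3500 each)
After Aug 3: 489 on hand, pool $9,602.85 (≈ $19.6377 each)
After Aug 7: 832 on hand, pool $16,840.15 (≈ $20.2406 each)
After Aug 8: 1082 on hand, pool $22,102.65 (≈ $20.4276 each)
Aug 11, sell 253: 253/1082 × $22,102.65 → $5,168.17
After Aug 12: 1182 on hand, pool $26,324.28 (≈ $22.2710 each)
Aug 13, sell 544: 544/1182 × $26,324.28 → $12,115.40
Total COGS = $5,168.17 + $12,115.40 = $17,283.57
Ending inventory (cost pool remaining) = $14,208.88
Check: goods available $31,492.45 = COGS $17,283.57 + ending $14,208.88

Ending inventory = $14,208.88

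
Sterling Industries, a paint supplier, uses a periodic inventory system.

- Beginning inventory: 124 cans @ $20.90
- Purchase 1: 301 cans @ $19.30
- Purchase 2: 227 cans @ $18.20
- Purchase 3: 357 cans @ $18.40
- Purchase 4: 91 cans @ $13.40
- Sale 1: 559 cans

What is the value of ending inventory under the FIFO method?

Ending inventory = $9,480.80

Sale 1 (559) [FIFO — oldest first]: 124 @ $20.90 + 301 @ $19.30 + 134 @ $18.20 = $10,839.70
Ending inventory: 93 @ $18.20 + 357 @ $18.40 + 91 @ $13.40 = $9,480.80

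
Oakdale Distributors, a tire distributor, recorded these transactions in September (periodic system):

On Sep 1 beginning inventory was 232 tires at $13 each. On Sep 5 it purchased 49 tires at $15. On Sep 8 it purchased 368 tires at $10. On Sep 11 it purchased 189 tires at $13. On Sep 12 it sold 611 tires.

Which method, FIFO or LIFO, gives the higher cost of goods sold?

FIFO COGS: 232 @ $13 + 49 @ $15 + 330 @ $10 = $7,051
LIFO COGS: 189 @ $13 + 368 @ $10 + 49 @ $15 + 5 @ $13 = $6,937

FIFO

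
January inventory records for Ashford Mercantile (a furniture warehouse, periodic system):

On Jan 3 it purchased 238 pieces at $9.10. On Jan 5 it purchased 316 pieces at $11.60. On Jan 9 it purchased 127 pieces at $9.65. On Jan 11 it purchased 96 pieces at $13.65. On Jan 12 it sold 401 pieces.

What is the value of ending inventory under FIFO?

Jan 12, 401 sold [FIFO — oldest first]: 238 @ $9.10 + 163 @ $11.60 = $4,056.60
Ending inventory: 153 @ $11.60 + 127 @ $9.65 + 96 @ $13.65 = $4,310.75

Ending inventory = $4,310.75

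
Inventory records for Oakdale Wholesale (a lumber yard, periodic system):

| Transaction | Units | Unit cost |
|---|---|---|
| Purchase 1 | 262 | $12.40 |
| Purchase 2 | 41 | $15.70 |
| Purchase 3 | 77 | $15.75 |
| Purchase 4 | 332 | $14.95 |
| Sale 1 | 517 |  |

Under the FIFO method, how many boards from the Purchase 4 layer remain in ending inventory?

Sale 1 (517) [FIFO — oldest first]: 262 @ $12.40 + 41 @ $15.70 + 77 @ $15.75 + 137 @ $14.95 = $7,153.40
Ending inventory: 195 @ $14.95 = $2,915.25
Check: goods available $10,068.65 = COGS $7,153.40 + ending $2,915.25

195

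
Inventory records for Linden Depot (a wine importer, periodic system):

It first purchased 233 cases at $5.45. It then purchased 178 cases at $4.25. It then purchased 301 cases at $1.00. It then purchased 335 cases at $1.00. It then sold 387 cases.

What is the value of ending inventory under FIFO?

Sale 1 (387) [FIFO — oldest first]: 233 @ $5.45 + 154 @ $4.25 = $1,924.35
Ending inventory: 24 @ $4.25 + 301 @ $1.00 + 335 @ $1.00 = $738.00

Ending inventory = $738.00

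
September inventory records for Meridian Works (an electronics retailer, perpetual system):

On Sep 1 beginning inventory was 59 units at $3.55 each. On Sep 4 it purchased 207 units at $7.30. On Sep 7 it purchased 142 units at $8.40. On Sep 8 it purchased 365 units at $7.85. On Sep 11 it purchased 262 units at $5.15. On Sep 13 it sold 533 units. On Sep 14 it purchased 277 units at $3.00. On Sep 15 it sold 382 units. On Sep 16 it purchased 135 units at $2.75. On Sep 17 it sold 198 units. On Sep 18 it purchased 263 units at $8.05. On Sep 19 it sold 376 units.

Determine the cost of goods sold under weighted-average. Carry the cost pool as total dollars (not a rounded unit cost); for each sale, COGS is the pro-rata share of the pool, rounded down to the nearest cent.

After Sep 1: 59 on hand, pool $209.45 (≈ $3.5500 each)
After Sep 4: 266 on hand, pool $1,720.55 (≈ $6.4682 each)
After Sep 7: 408 on hand, pool $2,913.35 (≈ $7.1406 each)
After Sep 8: 773 on hand, pool $5,778.60 (≈ $7.4755 each)
After Sep 11: 1035 on hand, pool $7,127.90 (≈ $6.8869 each)
Sep 13, sell 533: 533/1035 × $7,127.90 → $3,670.69
After Sep 14: 779 on hand, pool $4,288.21 (≈ $5.5048 each)
Sep 15, sell 382: 382/779 × $4,288.21 → $2,102.81
After Sep 16: 532 on hand, pool $2,556.65 (≈ $4.8057 each)
Sep 17, sell 198: 198/532 × $2,556.65 → $951.53
After Sep 18: 597 on hand, pool $3,722.27 (≈ $6.2350 each)
Sep 19, sell 376: 376/597 × $3,722.27 → $2,344.34
Total COGS = $3,670.69 + $2,102.81 + $951.53 + $2,344.34 = $9,069.37
Ending inventory (cost pool remaining) = $1,377.93

COGS = $9,069.37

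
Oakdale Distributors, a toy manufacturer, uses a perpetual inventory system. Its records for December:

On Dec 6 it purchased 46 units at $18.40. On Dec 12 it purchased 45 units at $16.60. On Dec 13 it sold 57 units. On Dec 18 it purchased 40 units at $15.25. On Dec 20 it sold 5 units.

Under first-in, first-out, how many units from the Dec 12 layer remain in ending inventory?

Dec 13, 57 sold [FIFO — oldest first]: 46 @ $18.40 + 11 @ $16.60 = $1,029.00
Dec 20, 5 sold [FIFO — oldest first]: 5 @ $16.60 = $83.00
Total COGS = $1,029.00 + $83.00 = $1,112.00
Ending inventory: 29 @ $16.60 + 40 @ $15.25 = $1,091.40

29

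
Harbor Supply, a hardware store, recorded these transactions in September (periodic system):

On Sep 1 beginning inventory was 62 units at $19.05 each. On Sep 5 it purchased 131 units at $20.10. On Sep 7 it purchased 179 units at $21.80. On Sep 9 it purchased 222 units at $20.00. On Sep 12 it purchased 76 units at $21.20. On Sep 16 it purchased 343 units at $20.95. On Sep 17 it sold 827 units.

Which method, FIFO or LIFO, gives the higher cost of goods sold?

LIFO

FIFO COGS: 62 @ $19.05 + 131 @ $20.10 + 179 @ $21.80 + 222 @ $20.00 + 76 @ $21.20 + 157 @ $20.95 = $17,056.75
LIFO COGS: 343 @ $20.95 + 76 @ $21.20 + 222 @ $20.00 + 179 @ $21.80 + 7 @ $20.10 = $17,279.95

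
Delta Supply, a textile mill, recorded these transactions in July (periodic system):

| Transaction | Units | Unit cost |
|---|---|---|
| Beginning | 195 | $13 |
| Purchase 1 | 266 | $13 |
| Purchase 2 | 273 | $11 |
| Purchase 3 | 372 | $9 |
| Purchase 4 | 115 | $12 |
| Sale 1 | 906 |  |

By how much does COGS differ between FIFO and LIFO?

$915

FIFO COGS: 195 @ $13 + 266 @ $13 + 273 @ $11 + 172 @ $9 = $10,544
LIFO COGS: 115 @ $12 + 372 @ $9 + 273 @ $11 + 146 @ $13 = $9,629
Difference = |$10,544 − $9,629| = $915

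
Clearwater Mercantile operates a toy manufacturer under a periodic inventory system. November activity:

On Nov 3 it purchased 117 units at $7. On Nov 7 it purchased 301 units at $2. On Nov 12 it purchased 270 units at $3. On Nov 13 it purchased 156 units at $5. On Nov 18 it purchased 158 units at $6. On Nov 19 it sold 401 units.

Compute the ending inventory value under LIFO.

Nov 19, 401 sold [LIFO — newest first]: 158 @ $6 + 156 @ $5 + 87 @ $3 = $1,989
Ending inventory: 117 @ $7 + 301 @ $2 + 183 @ $3 = $1,970
Check: goods available $3,959 = COGS $1,989 + ending $1,970

Ending inventory = $1,970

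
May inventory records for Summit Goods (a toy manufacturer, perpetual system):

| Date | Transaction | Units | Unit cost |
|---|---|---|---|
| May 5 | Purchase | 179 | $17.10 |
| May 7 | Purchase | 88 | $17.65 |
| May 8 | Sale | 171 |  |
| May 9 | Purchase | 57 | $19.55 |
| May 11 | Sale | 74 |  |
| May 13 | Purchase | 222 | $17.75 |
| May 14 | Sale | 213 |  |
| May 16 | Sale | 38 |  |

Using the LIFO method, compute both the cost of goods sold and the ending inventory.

COGS = $8,813.95; ending inventory = $855.00

May 8, 171 sold [LIFO — newest first]: 88 @ $17.65 + 83 @ $17.10 = $2,972.50
May 11, 74 sold [LIFO — newest first]: 57 @ $19.55 + 17 @ $17.10 = $1,405.05
May 14, 213 sold [LIFO — newest first]: 213 @ $17.75 = $3,780.75
May 16, 38 sold [LIFO — newest first]: 9 @ $17.75 + 29 @ $17.10 = $655.65
Total COGS = $2,972.50 + $1,405.05 + $3,780.75 + $655.65 = $8,813.95
Ending inventory: 50 @ $17.10 = $855.00
Check: goods available $9,668.95 = COGS $8,813.95 + ending $855.00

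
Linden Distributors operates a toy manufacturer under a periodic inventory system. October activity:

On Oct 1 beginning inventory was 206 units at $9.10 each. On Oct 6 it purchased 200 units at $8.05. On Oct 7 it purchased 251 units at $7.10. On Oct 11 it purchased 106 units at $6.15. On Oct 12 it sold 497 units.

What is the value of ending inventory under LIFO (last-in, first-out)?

Ending inventory = $2,357.60

Oct 12, 497 sold [LIFO — newest first]: 106 @ $6.15 + 251 @ $7.10 + 140 @ $8.05 = $3,561.00
Ending inventory: 206 @ $9.10 + 60 @ $8.05 = $2,357.60
Check: goods available $5,918.60 = COGS $3,561.00 + ending $2,357.60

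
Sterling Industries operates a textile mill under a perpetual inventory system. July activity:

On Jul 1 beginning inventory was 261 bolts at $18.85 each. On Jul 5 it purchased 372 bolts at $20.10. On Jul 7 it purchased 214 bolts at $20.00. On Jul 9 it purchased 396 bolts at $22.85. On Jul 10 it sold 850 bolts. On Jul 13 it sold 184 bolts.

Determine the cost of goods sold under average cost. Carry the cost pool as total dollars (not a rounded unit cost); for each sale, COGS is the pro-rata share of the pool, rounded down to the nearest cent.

After Jul 1: 261 on hand, pool $4,919.85 (≈ $18.8500 each)
After Jul 5: 633 on hand, pool $12,397.05 (≈ $19.5846 each)
After Jul 7: 847 on hand, pool $16,677.05 (≈ $19.6896 each)
After Jul 9: 1243 on hand, pool $25,725.65 (≈ $20.6964 each)
Jul 10, sell 850: 850/1243 × $25,725.65 → $17,591.95
Jul 13, sell 184: 184/393 × $8,133.70 → $3,808.14
Total COGS = $17,591.95 + $3,808.14 = $21,400.09
Ending inventory (cost pool remaining) = $4,325.56
Check: goods available $25,725.65 = COGS $21,400.09 + ending $4,325.56

COGS = $21,400.09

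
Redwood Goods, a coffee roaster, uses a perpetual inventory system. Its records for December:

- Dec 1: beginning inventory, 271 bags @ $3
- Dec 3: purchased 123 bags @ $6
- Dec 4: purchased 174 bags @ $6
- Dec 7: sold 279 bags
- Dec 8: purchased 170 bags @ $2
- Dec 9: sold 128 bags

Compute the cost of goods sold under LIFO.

COGS = $1,930

Dec 7, 279 sold [LIFO — newest first]: 174 @ $6 + 105 @ $6 = $1,674
Dec 9, 128 sold [LIFO — newest first]: 128 @ $2 = $256
Total COGS = $1,674 + $256 = $1,930
Ending inventory: 271 @ $3 + 18 @ $6 + 42 @ $2 = $1,005
Check: goods available $2,935 = COGS $1,930 + ending $1,005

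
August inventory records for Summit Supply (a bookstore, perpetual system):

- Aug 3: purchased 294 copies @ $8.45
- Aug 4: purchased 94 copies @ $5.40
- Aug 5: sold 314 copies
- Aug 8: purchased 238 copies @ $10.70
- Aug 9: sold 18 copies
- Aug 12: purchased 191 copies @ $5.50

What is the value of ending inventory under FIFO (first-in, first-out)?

Aug 5, 314 sold [FIFO — oldest first]: 294 @ $8.45 + 20 @ $5.40 = $2,592.30
Aug 9, 18 sold [FIFO — oldest first]: 18 @ $5.40 = $97.20
Total COGS = $2,592.30 + $97.20 = $2,689.50
Ending inventory: 56 @ $5.40 + 238 @ $10.70 + 191 @ $5.50 = $3,899.50

Ending inventory = $3,899.50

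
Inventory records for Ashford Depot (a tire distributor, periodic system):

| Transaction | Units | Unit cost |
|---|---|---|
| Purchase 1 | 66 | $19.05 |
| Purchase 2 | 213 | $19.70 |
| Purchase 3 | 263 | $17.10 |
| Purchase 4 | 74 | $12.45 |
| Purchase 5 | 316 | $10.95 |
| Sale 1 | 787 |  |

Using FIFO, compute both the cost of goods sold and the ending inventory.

COGS = $12,744.45; ending inventory = $1,587.75

Sale 1 (787) [FIFO — oldest first]: 66 @ $19.05 + 213 @ $19.70 + 263 @ $17.10 + 74 @ $12.45 + 171 @ $10.95 = $12,744.45
Ending inventory: 145 @ $10.95 = $1,587.75
Check: goods available $14,332.20 = COGS $12,744.45 + ending $1,587.75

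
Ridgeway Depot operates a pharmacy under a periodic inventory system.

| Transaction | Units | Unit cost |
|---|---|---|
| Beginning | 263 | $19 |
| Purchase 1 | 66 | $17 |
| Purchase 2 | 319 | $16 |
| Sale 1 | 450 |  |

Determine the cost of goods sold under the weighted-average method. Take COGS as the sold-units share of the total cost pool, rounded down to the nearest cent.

Sale 1, sell 450: 450/648 × $11,223.00 → $7,793.75
Ending inventory (cost pool remaining) = $3,429.25
Check: goods available $11,223.00 = COGS $7,793.75 + ending $3,429.25

COGS = $7,793.75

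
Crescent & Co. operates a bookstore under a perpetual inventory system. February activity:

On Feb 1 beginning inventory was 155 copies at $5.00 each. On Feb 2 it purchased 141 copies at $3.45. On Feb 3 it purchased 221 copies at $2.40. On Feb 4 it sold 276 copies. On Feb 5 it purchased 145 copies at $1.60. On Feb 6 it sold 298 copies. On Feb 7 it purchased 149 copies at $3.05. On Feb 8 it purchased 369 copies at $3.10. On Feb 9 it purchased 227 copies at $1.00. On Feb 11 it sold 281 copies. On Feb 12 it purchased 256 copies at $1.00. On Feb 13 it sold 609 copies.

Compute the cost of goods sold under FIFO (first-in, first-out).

COGS = $3,906.20

Feb 4, 276 sold [FIFO — oldest first]: 155 @ $5.00 + 121 @ $3.45 = $1,192.45
Feb 6, 298 sold [FIFO — oldest first]: 20 @ $3.45 + 221 @ $2.40 + 57 @ $1.60 = $690.60
Feb 11, 281 sold [FIFO — oldest first]: 88 @ $1.60 + 149 @ $3.05 + 44 @ $3.10 = $731.65
Feb 13, 609 sold [FIFO — oldest first]: 325 @ $3.10 + 227 @ $1.00 + 57 @ $1.00 = $1,291.50
Total COGS = $1,192.45 + $690.60 + $731.65 + $1,291.50 = $3,906.20
Ending inventory: 199 @ $1.00 = $199.00
Check: goods available $4,105.20 = COGS $3,906.20 + ending $199.00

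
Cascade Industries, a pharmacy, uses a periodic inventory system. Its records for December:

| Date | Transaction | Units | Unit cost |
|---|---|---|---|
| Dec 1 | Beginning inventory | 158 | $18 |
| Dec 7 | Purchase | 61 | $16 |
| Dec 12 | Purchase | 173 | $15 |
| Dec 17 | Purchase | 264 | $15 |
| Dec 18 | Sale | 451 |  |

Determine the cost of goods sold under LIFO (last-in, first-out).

Dec 18, 451 sold [LIFO — newest first]: 264 @ $15 + 173 @ $15 + 14 @ $16 = $6,779
Ending inventory: 158 @ $18 + 47 @ $16 = $3,596
Check: goods available $10,375 = COGS $6,779 + ending $3,596

COGS = $6,779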